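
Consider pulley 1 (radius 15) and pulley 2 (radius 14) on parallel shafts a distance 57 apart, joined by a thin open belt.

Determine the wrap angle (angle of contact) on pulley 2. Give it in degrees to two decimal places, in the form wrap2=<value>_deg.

wrap2=177.99_deg

open belt: β = asin((r2−r1)/C) = asin(-1/57) = -1.0052°
wrap1 = π − 2β = 182.0105°
wrap2 = π + 2β = 177.9895°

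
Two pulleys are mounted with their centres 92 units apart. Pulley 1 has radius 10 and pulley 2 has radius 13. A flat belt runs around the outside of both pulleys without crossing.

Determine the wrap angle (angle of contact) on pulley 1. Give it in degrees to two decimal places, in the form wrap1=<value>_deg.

open belt: β = asin((r2−r1)/C) = asin(3/92) = 1.8687°
wrap1 = π − 2β = 176.2627°
wrap2 = π + 2β = 183.7373°

wrap1=176.26_deg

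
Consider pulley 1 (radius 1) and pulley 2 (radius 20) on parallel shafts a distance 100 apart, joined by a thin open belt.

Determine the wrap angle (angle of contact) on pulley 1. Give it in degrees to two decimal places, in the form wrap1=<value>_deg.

open belt: β = asin((r2−r1)/C) = asin(19/100) = 10.9528°
wrap1 = π − 2β = 158.0944°
wrap2 = π + 2β = 201.9056°

wrap1=158.09_deg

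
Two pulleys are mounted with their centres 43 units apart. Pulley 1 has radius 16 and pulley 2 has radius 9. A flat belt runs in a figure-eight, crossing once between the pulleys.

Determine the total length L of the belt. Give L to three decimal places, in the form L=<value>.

L=179.533

crossed belt: β = asin((r1+r2)/C) = asin(25/43) = 35.5487°
wrap1 = wrap2 = π + 2β = 251.0975°
tangent length = C·cosβ = 34.9857
L = (r1+r2)·wrap + 2·C·cosβ = 25·4.3825 + 2·34.9857 = 179.5334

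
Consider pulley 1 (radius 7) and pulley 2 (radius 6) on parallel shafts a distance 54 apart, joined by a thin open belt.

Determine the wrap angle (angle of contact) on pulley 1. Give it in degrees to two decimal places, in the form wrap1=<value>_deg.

open belt: β = asin((r2−r1)/C) = asin(-1/54) = -1.0611°
wrap1 = π − 2β = 182.1222°
wrap2 = π + 2β = 177.8778°

wrap1=182.12_deg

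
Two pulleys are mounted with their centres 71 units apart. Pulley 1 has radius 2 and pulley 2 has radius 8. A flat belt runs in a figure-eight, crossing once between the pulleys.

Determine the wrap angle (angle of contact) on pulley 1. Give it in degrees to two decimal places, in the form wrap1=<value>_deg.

wrap1=196.19_deg

crossed belt: β = asin((r1+r2)/C) = asin(10/71) = 8.0967°
wrap1 = wrap2 = π + 2β = 196.1935°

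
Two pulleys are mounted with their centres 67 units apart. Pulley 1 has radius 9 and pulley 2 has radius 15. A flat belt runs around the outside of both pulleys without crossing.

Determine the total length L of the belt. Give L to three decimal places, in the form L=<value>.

open belt: β = asin((r2−r1)/C) = asin(6/67) = 5.1378°
wrap1 = π − 2β = 169.7243°
wrap2 = π + 2β = 190.2757°
tangent length = C·cosβ = 66.7308
L = r1·wrap1 + r2·wrap2 + 2·C·cosβ = 9·2.9622 + 15·3.3209 + 2·66.7308 = 209.9359

L=209.936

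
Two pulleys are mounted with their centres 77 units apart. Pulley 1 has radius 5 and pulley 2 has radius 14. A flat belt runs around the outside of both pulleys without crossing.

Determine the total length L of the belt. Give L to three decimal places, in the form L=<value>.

open belt: β = asin((r2−r1)/C) = asin(9/77) = 6.7123°
wrap1 = π − 2β = 166.5755°
wrap2 = π + 2β = 193.4245°
tangent length = C·cosβ = 76.4722
L = r1·wrap1 + r2·wrap2 + 2·C·cosβ = 5·2.9073 + 14·3.3759 + 2·76.4722 = 214.7434

L=214.743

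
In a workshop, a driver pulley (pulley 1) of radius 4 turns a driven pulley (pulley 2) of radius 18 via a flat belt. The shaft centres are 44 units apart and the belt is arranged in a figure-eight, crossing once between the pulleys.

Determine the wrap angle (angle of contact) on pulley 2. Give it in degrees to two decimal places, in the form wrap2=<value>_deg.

wrap2=240.00_deg

crossed belt: β = asin((r1+r2)/C) = asin(22/44) = 30.0000°
wrap1 = wrap2 = π + 2β = 240.0000°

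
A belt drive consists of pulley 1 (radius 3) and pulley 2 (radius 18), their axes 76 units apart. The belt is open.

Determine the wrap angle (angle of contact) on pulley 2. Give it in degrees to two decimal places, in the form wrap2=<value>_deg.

wrap2=202.77_deg

open belt: β = asin((r2−r1)/C) = asin(15/76) = 11.3831°
wrap1 = π − 2β = 157.2338°
wrap2 = π + 2β = 202.7662°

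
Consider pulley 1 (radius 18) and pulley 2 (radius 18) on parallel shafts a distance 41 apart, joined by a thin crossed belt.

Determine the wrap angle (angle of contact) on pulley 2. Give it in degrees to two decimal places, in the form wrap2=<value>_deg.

wrap2=302.82_deg

crossed belt: β = asin((r1+r2)/C) = asin(36/41) = 61.4079°
wrap1 = wrap2 = π + 2β = 302.8158°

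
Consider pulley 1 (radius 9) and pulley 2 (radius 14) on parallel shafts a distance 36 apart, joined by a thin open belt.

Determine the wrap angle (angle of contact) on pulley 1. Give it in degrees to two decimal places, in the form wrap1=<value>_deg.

open belt: β = asin((r2−r1)/C) = asin(5/36) = 7.9836°
wrap1 = π − 2β = 164.0329°
wrap2 = π + 2β = 195.9671°

wrap1=164.03_deg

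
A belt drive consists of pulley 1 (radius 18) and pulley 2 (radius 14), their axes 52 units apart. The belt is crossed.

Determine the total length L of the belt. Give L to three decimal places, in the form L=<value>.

crossed belt: β = asin((r1+r2)/C) = asin(32/52) = 37.9799°
wrap1 = wrap2 = π + 2β = 255.9597°
tangent length = C·cosβ = 40.9878
L = (r1+r2)·wrap + 2·C·cosβ = 32·4.4673 + 2·40.9878 = 224.9305

L=224.930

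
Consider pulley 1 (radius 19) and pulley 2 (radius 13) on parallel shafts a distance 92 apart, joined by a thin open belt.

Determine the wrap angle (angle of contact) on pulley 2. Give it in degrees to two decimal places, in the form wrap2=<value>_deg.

open belt: β = asin((r2−r1)/C) = asin(-6/92) = -3.7393°
wrap1 = π − 2β = 187.4787°
wrap2 = π + 2β = 172.5213°

wrap2=172.52_deg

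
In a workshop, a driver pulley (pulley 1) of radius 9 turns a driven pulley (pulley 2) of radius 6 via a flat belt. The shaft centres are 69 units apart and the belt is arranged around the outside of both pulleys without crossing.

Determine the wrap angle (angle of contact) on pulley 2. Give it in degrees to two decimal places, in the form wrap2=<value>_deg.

wrap2=175.02_deg

open belt: β = asin((r2−r1)/C) = asin(-3/69) = -2.4919°
wrap1 = π − 2β = 184.9838°
wrap2 = π + 2β = 175.0162°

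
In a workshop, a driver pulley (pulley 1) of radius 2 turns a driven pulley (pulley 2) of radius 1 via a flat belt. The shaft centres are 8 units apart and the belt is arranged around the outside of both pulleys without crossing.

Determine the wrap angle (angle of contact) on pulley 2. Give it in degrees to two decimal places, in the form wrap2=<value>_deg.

open belt: β = asin((r2−r1)/C) = asin(-1/8) = -7.1808°
wrap1 = π − 2β = 194.3615°
wrap2 = π + 2β = 165.6385°

wrap2=165.64_deg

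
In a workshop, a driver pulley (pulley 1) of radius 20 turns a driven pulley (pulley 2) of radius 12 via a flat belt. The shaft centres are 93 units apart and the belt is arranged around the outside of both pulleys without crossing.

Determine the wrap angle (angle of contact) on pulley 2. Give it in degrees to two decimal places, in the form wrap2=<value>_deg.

open belt: β = asin((r2−r1)/C) = asin(-8/93) = -4.9348°
wrap1 = π − 2β = 189.8695°
wrap2 = π + 2β = 170.1305°

wrap2=170.13_deg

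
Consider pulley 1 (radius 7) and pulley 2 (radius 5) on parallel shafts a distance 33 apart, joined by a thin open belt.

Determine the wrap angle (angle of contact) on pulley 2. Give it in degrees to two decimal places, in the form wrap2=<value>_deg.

wrap2=173.05_deg

open belt: β = asin((r2−r1)/C) = asin(-2/33) = -3.4746°
wrap1 = π − 2β = 186.9492°
wrap2 = π + 2β = 173.0508°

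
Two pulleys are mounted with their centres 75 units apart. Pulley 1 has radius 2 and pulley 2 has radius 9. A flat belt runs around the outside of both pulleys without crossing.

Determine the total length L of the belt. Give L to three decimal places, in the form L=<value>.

open belt: β = asin((r2−r1)/C) = asin(7/75) = 5.3554°
wrap1 = π − 2β = 169.2892°
wrap2 = π + 2β = 190.7108°
tangent length = C·cosβ = 74.6726
L = r1·wrap1 + r2·wrap2 + 2·C·cosβ = 2·2.9547 + 9·3.3285 + 2·74.6726 = 185.2113

L=185.211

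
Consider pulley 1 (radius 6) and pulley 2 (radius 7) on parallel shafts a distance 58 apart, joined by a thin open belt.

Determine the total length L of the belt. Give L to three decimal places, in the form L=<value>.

L=156.858

open belt: β = asin((r2−r1)/C) = asin(1/58) = 0.9879°
wrap1 = π − 2β = 178.0242°
wrap2 = π + 2β = 181.9758°
tangent length = C·cosβ = 57.9914
L = r1·wrap1 + r2·wrap2 + 2·C·cosβ = 6·3.1071 + 7·3.1761 + 2·57.9914 = 156.8579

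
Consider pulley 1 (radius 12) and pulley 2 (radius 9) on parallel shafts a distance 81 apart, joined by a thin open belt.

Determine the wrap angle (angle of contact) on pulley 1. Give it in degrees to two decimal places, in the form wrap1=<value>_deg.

open belt: β = asin((r2−r1)/C) = asin(-3/81) = -2.1226°
wrap1 = π − 2β = 184.2451°
wrap2 = π + 2β = 175.7549°

wrap1=184.25_deg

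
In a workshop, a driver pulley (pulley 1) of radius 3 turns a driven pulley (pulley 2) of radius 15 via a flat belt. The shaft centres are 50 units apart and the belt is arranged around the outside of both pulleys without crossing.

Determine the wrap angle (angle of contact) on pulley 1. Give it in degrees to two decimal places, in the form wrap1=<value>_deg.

wrap1=152.23_deg

open belt: β = asin((r2−r1)/C) = asin(12/50) = 13.8865°
wrap1 = π − 2β = 152.2269°
wrap2 = π + 2β = 207.7731°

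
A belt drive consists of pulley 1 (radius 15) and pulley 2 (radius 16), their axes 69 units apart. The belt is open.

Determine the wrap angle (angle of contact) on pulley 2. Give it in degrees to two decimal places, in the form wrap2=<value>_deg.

open belt: β = asin((r2−r1)/C) = asin(1/69) = 0.8304°
wrap1 = π − 2β = 178.3392°
wrap2 = π + 2β = 181.6608°

wrap2=181.66_deg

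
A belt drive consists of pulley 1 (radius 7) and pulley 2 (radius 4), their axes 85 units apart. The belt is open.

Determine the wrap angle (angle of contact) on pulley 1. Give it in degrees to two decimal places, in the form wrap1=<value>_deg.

open belt: β = asin((r2−r1)/C) = asin(-3/85) = -2.0226°
wrap1 = π − 2β = 184.0452°
wrap2 = π + 2β = 175.9548°

wrap1=184.05_deg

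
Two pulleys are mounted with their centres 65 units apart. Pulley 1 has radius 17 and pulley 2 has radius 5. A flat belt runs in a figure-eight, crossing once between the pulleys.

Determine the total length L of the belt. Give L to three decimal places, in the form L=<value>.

L=206.635

crossed belt: β = asin((r1+r2)/C) = asin(22/65) = 19.7832°
wrap1 = wrap2 = π + 2β = 219.5663°
tangent length = C·cosβ = 61.1637
L = (r1+r2)·wrap + 2·C·cosβ = 22·3.8322 + 2·61.1637 = 206.6349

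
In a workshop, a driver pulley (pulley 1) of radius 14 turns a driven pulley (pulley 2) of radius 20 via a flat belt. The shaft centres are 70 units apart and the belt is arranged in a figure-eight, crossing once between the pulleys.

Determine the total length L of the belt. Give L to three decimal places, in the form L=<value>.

crossed belt: β = asin((r1+r2)/C) = asin(34/70) = 29.0593°
wrap1 = wrap2 = π + 2β = 238.1186°
tangent length = C·cosβ = 61.1882
L = (r1+r2)·wrap + 2·C·cosβ = 34·4.1560 + 2·61.1882 = 263.6789

L=263.679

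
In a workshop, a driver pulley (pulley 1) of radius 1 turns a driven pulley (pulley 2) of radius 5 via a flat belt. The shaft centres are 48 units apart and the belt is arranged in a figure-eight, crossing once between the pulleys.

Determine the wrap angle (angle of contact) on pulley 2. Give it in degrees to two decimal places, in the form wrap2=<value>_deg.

wrap2=194.36_deg

crossed belt: β = asin((r1+r2)/C) = asin(6/48) = 7.1808°
wrap1 = wrap2 = π + 2β = 194.3615°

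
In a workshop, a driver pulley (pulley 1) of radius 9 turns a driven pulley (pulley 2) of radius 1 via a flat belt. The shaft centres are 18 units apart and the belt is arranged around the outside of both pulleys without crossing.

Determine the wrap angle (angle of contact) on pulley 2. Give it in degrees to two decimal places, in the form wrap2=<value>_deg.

wrap2=127.22_deg

open belt: β = asin((r2−r1)/C) = asin(-8/18) = -26.3878°
wrap1 = π − 2β = 232.7756°
wrap2 = π + 2β = 127.2244°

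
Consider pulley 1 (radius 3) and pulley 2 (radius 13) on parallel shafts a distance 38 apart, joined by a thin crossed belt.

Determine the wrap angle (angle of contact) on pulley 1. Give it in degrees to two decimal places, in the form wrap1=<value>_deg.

crossed belt: β = asin((r1+r2)/C) = asin(16/38) = 24.9011°
wrap1 = wrap2 = π + 2β = 229.8021°

wrap1=229.80_deg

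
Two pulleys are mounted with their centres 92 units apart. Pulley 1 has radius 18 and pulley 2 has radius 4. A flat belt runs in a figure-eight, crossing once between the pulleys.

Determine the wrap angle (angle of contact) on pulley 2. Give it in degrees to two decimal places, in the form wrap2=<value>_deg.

crossed belt: β = asin((r1+r2)/C) = asin(22/92) = 13.8352°
wrap1 = wrap2 = π + 2β = 207.6704°

wrap2=207.67_deg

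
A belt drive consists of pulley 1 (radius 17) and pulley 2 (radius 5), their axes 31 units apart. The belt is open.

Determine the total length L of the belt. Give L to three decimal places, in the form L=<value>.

L=135.821

open belt: β = asin((r2−r1)/C) = asin(-12/31) = -22.7740°
wrap1 = π − 2β = 225.5479°
wrap2 = π + 2β = 134.4521°
tangent length = C·cosβ = 28.5832
L = r1·wrap1 + r2·wrap2 + 2·C·cosβ = 17·3.9366 + 5·2.3466 + 2·28.5832 = 135.8210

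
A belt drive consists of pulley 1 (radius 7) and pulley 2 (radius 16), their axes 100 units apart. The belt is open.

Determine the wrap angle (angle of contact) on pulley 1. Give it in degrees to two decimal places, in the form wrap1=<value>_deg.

wrap1=169.67_deg

open belt: β = asin((r2−r1)/C) = asin(9/100) = 5.1636°
wrap1 = π − 2β = 169.6728°
wrap2 = π + 2β = 190.3272°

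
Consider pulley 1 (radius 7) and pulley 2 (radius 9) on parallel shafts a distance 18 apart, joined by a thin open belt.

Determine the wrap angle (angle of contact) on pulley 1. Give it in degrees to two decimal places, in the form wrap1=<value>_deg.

open belt: β = asin((r2−r1)/C) = asin(2/18) = 6.3794°
wrap1 = π − 2β = 167.2413°
wrap2 = π + 2β = 192.7587°

wrap1=167.24_deg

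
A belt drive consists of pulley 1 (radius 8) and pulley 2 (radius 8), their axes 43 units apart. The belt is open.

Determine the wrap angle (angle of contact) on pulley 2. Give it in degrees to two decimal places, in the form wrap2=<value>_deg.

wrap2=180.00_deg

open belt: β = asin((r2−r1)/C) = asin(0/43) = 0.0000°
wrap1 = π − 2β = 180.0000°
wrap2 = π + 2β = 180.0000°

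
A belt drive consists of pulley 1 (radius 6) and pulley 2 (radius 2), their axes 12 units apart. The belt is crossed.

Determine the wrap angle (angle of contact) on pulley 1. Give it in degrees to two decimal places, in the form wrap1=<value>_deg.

crossed belt: β = asin((r1+r2)/C) = asin(8/12) = 41.8103°
wrap1 = wrap2 = π + 2β = 263.6206°

wrap1=263.62_deg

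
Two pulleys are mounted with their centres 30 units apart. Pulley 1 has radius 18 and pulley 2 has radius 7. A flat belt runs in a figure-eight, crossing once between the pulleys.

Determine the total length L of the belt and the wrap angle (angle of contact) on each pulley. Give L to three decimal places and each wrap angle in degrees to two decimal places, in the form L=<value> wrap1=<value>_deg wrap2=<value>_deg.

crossed belt: β = asin((r1+r2)/C) = asin(25/30) = 56.4427°
wrap1 = wrap2 = π + 2β = 292.8854°
tangent length = C·cosβ = 16.5831
L = (r1+r2)·wrap + 2·C·cosβ = 25·5.1118 + 2·16.5831 = 160.9616

L=160.962 wrap1=292.89_deg wrap2=292.89_deg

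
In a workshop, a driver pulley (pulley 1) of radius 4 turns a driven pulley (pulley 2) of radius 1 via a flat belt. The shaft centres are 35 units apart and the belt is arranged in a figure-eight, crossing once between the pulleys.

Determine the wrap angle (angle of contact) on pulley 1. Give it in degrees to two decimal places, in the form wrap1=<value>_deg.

wrap1=196.43_deg

crossed belt: β = asin((r1+r2)/C) = asin(5/35) = 8.2132°
wrap1 = wrap2 = π + 2β = 196.4264°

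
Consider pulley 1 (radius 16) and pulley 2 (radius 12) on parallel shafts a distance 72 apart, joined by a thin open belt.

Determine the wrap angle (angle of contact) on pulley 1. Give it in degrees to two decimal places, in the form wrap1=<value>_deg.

wrap1=186.37_deg

open belt: β = asin((r2−r1)/C) = asin(-4/72) = -3.1847°
wrap1 = π − 2β = 186.3695°
wrap2 = π + 2β = 173.6305°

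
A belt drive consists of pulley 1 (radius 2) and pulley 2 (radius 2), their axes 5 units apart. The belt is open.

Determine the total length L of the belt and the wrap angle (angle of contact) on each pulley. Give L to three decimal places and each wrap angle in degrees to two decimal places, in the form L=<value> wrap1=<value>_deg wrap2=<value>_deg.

open belt: β = asin((r2−r1)/C) = asin(0/5) = 0.0000°
wrap1 = π − 2β = 180.0000°
wrap2 = π + 2β = 180.0000°
tangent length = C·cosβ = 5.0000
L = r1·wrap1 + r2·wrap2 + 2·C·cosβ = 2·3.1416 + 2·3.1416 + 2·5.0000 = 22.5664

L=22.566 wrap1=180.00_deg wrap2=180.00_deg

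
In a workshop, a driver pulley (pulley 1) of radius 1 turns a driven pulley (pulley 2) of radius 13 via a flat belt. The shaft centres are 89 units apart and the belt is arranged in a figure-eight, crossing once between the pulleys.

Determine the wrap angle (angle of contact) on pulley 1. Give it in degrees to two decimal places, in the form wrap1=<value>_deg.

wrap1=198.10_deg

crossed belt: β = asin((r1+r2)/C) = asin(14/89) = 9.0504°
wrap1 = wrap2 = π + 2β = 198.1008°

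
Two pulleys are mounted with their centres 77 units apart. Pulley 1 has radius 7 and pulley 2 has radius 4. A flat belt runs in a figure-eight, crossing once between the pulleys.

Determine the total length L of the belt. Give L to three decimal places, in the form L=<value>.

crossed belt: β = asin((r1+r2)/C) = asin(11/77) = 8.2132°
wrap1 = wrap2 = π + 2β = 196.4264°
tangent length = C·cosβ = 76.2102
L = (r1+r2)·wrap + 2·C·cosβ = 11·3.4283 + 2·76.2102 = 190.1316

L=190.132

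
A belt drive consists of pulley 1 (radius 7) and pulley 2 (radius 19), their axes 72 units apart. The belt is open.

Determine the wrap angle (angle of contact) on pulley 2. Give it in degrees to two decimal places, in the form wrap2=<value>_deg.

wrap2=199.19_deg

open belt: β = asin((r2−r1)/C) = asin(12/72) = 9.5941°
wrap1 = π − 2β = 160.8119°
wrap2 = π + 2β = 199.1881°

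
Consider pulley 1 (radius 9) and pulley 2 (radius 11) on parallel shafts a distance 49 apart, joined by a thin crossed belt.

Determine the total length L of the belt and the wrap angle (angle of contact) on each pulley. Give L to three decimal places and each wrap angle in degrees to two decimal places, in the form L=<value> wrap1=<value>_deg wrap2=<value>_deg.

L=169.115 wrap1=228.18_deg wrap2=228.18_deg

crossed belt: β = asin((r1+r2)/C) = asin(20/49) = 24.0895°
wrap1 = wrap2 = π + 2β = 228.1790°
tangent length = C·cosβ = 44.7325
L = (r1+r2)·wrap + 2·C·cosβ = 20·3.9825 + 2·44.7325 = 169.1146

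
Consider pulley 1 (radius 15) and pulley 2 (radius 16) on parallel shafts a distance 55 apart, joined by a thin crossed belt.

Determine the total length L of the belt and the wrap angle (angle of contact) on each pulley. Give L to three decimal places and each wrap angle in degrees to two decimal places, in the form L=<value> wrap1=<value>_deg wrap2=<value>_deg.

crossed belt: β = asin((r1+r2)/C) = asin(31/55) = 34.3077°
wrap1 = wrap2 = π + 2β = 248.6153°
tangent length = C·cosβ = 45.4313
L = (r1+r2)·wrap + 2·C·cosβ = 31·4.3392 + 2·45.4313 = 225.3764

L=225.376 wrap1=248.62_deg wrap2=248.62_deg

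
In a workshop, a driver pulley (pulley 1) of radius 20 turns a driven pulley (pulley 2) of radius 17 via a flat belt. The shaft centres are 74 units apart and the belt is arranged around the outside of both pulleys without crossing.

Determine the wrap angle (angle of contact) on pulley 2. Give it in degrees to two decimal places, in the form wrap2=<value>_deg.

open belt: β = asin((r2−r1)/C) = asin(-3/74) = -2.3234°
wrap1 = π − 2β = 184.6469°
wrap2 = π + 2β = 175.3531°

wrap2=175.35_deg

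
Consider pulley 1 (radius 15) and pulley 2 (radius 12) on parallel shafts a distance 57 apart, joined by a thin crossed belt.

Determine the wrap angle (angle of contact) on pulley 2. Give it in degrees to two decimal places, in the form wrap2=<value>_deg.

wrap2=236.55_deg

crossed belt: β = asin((r1+r2)/C) = asin(27/57) = 28.2737°
wrap1 = wrap2 = π + 2β = 236.5474°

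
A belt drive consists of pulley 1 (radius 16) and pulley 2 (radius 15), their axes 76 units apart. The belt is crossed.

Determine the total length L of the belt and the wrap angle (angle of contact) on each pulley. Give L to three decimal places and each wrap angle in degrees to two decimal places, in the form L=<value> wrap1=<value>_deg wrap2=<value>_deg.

crossed belt: β = asin((r1+r2)/C) = asin(31/76) = 24.0727°
wrap1 = wrap2 = π + 2β = 228.1453°
tangent length = C·cosβ = 69.3902
L = (r1+r2)·wrap + 2·C·cosβ = 31·3.9819 + 2·69.3902 = 262.2189

L=262.219 wrap1=228.15_deg wrap2=228.15_deg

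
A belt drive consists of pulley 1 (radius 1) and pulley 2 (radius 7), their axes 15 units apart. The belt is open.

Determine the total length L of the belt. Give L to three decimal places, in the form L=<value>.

L=57.566

open belt: β = asin((r2−r1)/C) = asin(6/15) = 23.5782°
wrap1 = π − 2β = 132.8436°
wrap2 = π + 2β = 227.1564°
tangent length = C·cosβ = 13.7477
L = r1·wrap1 + r2·wrap2 + 2·C·cosβ = 1·2.3186 + 7·3.9646 + 2·13.7477 = 57.5664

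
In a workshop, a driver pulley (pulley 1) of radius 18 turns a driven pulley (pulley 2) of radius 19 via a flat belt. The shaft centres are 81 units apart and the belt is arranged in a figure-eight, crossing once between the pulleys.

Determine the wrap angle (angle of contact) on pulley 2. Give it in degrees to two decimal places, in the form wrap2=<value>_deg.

crossed belt: β = asin((r1+r2)/C) = asin(37/81) = 27.1802°
wrap1 = wrap2 = π + 2β = 234.3603°

wrap2=234.36_deg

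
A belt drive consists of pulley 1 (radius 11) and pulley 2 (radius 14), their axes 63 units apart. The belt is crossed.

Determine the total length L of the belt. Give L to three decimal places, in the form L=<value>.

L=214.597

crossed belt: β = asin((r1+r2)/C) = asin(25/63) = 23.3799°
wrap1 = wrap2 = π + 2β = 226.7597°
tangent length = C·cosβ = 57.8273
L = (r1+r2)·wrap + 2·C·cosβ = 25·3.9577 + 2·57.8273 = 214.5973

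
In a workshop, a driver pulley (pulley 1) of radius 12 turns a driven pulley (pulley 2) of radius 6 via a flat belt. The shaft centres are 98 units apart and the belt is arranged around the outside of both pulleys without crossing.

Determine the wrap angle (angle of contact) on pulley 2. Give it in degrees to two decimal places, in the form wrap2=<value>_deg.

wrap2=172.98_deg

open belt: β = asin((r2−r1)/C) = asin(-6/98) = -3.5101°
wrap1 = π − 2β = 187.0202°
wrap2 = π + 2β = 172.9798°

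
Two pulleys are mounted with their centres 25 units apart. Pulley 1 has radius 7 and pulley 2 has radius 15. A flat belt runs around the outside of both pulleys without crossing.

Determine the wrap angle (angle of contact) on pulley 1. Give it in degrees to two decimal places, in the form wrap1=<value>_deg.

wrap1=142.67_deg

open belt: β = asin((r2−r1)/C) = asin(8/25) = 18.6629°
wrap1 = π − 2β = 142.6742°
wrap2 = π + 2β = 217.3258°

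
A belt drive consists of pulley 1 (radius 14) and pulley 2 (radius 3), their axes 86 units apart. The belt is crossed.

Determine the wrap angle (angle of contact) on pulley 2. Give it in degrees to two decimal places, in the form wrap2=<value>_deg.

wrap2=202.80_deg

crossed belt: β = asin((r1+r2)/C) = asin(17/86) = 11.4010°
wrap1 = wrap2 = π + 2β = 202.8020°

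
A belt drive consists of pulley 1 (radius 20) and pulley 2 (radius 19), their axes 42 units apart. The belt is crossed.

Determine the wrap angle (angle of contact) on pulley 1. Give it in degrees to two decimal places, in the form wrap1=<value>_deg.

wrap1=316.43_deg

crossed belt: β = asin((r1+r2)/C) = asin(39/42) = 68.2132°
wrap1 = wrap2 = π + 2β = 316.4264°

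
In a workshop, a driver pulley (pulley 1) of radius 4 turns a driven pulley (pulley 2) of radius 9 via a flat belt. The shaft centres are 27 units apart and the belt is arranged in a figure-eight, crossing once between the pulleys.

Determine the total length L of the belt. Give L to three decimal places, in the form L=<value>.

L=101.230

crossed belt: β = asin((r1+r2)/C) = asin(13/27) = 28.7822°
wrap1 = wrap2 = π + 2β = 237.5644°
tangent length = C·cosβ = 23.6643
L = (r1+r2)·wrap + 2·C·cosβ = 13·4.1463 + 2·23.6643 = 101.2303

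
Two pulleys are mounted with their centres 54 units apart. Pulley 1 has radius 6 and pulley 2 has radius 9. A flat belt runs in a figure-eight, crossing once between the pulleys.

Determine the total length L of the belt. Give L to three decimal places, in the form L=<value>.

L=159.318

crossed belt: β = asin((r1+r2)/C) = asin(15/54) = 16.1276°
wrap1 = wrap2 = π + 2β = 212.2552°
tangent length = C·cosβ = 51.8748
L = (r1+r2)·wrap + 2·C·cosβ = 15·3.7046 + 2·51.8748 = 159.3180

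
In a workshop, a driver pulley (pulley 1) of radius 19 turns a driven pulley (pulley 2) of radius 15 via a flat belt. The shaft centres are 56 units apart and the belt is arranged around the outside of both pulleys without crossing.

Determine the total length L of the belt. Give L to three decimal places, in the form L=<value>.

L=219.100

open belt: β = asin((r2−r1)/C) = asin(-4/56) = -4.0960°
wrap1 = π − 2β = 188.1921°
wrap2 = π + 2β = 171.8079°
tangent length = C·cosβ = 55.8570
L = r1·wrap1 + r2·wrap2 + 2·C·cosβ = 19·3.2846 + 15·2.9986 + 2·55.8570 = 219.1000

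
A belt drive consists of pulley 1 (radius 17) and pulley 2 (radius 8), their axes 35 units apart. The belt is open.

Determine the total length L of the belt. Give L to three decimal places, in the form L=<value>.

open belt: β = asin((r2−r1)/C) = asin(-9/35) = -14.9006°
wrap1 = π − 2β = 209.8012°
wrap2 = π + 2β = 150.1988°
tangent length = C·cosβ = 33.8231
L = r1·wrap1 + r2·wrap2 + 2·C·cosβ = 17·3.6617 + 8·2.6215 + 2·33.8231 = 150.8671

L=150.867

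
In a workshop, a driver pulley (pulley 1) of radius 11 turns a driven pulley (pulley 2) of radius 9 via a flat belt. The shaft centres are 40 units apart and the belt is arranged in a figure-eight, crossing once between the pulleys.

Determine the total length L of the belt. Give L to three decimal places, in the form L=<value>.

L=153.058

crossed belt: β = asin((r1+r2)/C) = asin(20/40) = 30.0000°
wrap1 = wrap2 = π + 2β = 240.0000°
tangent length = C·cosβ = 34.6410
L = (r1+r2)·wrap + 2·C·cosβ = 20·4.1888 + 2·34.6410 = 153.0578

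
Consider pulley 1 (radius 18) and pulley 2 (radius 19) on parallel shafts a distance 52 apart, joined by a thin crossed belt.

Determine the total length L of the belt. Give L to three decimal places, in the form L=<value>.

crossed belt: β = asin((r1+r2)/C) = asin(37/52) = 45.3602°
wrap1 = wrap2 = π + 2β = 270.7205°
tangent length = C·cosβ = 36.5377
L = (r1+r2)·wrap + 2·C·cosβ = 37·4.7250 + 2·36.5377 = 247.8989

L=247.899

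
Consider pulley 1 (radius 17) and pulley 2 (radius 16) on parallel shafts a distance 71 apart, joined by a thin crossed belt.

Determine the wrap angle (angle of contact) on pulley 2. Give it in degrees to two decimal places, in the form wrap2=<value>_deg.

wrap2=235.39_deg

crossed belt: β = asin((r1+r2)/C) = asin(33/71) = 27.6966°
wrap1 = wrap2 = π + 2β = 235.3931°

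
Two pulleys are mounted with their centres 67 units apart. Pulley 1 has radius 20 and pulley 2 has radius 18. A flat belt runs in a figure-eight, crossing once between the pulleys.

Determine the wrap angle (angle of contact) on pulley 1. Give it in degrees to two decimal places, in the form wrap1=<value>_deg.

wrap1=249.11_deg

crossed belt: β = asin((r1+r2)/C) = asin(38/67) = 34.5527°
wrap1 = wrap2 = π + 2β = 249.1054°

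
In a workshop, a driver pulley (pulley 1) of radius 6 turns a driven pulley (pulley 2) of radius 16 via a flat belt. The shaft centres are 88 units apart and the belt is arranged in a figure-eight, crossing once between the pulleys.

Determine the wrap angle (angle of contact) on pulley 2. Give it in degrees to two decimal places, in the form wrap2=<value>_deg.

wrap2=208.96_deg

crossed belt: β = asin((r1+r2)/C) = asin(22/88) = 14.4775°
wrap1 = wrap2 = π + 2β = 208.9550°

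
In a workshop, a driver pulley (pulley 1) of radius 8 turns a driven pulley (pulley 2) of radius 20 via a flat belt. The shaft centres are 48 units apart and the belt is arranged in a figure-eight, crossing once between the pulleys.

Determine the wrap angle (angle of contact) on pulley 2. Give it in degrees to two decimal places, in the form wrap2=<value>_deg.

wrap2=251.37_deg

crossed belt: β = asin((r1+r2)/C) = asin(28/48) = 35.6853°
wrap1 = wrap2 = π + 2β = 251.3707°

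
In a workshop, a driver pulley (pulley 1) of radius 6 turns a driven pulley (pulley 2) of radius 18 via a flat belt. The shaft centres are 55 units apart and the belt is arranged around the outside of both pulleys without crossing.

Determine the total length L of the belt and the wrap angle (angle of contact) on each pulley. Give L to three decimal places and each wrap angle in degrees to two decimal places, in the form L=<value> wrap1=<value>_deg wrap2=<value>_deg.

L=188.027 wrap1=154.80_deg wrap2=205.20_deg

open belt: β = asin((r2−r1)/C) = asin(12/55) = 12.6023°
wrap1 = π − 2β = 154.7955°
wrap2 = π + 2β = 205.2045°
tangent length = C·cosβ = 53.6749
L = r1·wrap1 + r2·wrap2 + 2·C·cosβ = 6·2.7017 + 18·3.5815 + 2·53.6749 = 188.0269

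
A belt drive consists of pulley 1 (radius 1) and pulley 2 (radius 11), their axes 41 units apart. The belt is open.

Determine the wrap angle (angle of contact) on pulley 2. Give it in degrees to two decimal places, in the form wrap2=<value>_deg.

wrap2=208.23_deg

open belt: β = asin((r2−r1)/C) = asin(10/41) = 14.1170°
wrap1 = π − 2β = 151.7660°
wrap2 = π + 2β = 208.2340°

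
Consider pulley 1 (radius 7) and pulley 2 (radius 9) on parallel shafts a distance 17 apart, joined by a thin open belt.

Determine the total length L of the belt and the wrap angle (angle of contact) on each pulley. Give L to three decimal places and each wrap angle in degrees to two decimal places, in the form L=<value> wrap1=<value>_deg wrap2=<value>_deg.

L=84.501 wrap1=166.49_deg wrap2=193.51_deg

open belt: β = asin((r2−r1)/C) = asin(2/17) = 6.7563°
wrap1 = π − 2β = 166.4873°
wrap2 = π + 2β = 193.5127°
tangent length = C·cosβ = 16.8819
L = r1·wrap1 + r2·wrap2 + 2·C·cosβ = 7·2.9058 + 9·3.3774 + 2·16.8819 = 84.5010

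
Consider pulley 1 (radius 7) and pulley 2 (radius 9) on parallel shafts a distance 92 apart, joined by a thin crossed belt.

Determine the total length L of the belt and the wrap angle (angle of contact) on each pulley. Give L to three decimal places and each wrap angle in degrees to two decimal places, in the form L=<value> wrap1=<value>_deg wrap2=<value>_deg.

crossed belt: β = asin((r1+r2)/C) = asin(16/92) = 10.0154°
wrap1 = wrap2 = π + 2β = 200.0308°
tangent length = C·cosβ = 90.5980
L = (r1+r2)·wrap + 2·C·cosβ = 16·3.4912 + 2·90.5980 = 237.0552

L=237.055 wrap1=200.03_deg wrap2=200.03_deg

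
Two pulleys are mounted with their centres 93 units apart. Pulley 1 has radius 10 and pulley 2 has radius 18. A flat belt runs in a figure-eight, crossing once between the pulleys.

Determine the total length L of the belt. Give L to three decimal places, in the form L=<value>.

crossed belt: β = asin((r1+r2)/C) = asin(28/93) = 17.5222°
wrap1 = wrap2 = π + 2β = 215.0444°
tangent length = C·cosβ = 88.6848
L = (r1+r2)·wrap + 2·C·cosβ = 28·3.7532 + 2·88.6848 = 282.4602

L=282.460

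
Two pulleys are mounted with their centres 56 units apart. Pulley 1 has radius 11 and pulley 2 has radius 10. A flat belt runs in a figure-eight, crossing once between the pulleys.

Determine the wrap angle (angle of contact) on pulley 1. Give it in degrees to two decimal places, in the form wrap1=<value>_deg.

wrap1=224.05_deg

crossed belt: β = asin((r1+r2)/C) = asin(21/56) = 22.0243°
wrap1 = wrap2 = π + 2β = 224.0486°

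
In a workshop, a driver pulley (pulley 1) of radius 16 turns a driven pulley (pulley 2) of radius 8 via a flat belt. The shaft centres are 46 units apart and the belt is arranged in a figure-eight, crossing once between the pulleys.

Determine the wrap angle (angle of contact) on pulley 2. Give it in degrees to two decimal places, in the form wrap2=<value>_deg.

wrap2=242.90_deg

crossed belt: β = asin((r1+r2)/C) = asin(24/46) = 31.4490°
wrap1 = wrap2 = π + 2β = 242.8980°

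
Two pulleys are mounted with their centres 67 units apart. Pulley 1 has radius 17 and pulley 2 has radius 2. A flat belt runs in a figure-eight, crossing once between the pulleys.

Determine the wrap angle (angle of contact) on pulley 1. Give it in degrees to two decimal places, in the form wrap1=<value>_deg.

wrap1=212.95_deg

crossed belt: β = asin((r1+r2)/C) = asin(19/67) = 16.4741°
wrap1 = wrap2 = π + 2β = 212.9482°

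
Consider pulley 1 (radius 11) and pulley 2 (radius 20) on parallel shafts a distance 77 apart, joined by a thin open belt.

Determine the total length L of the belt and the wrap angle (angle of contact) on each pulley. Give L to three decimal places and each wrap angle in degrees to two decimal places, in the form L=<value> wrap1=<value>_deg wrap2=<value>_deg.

open belt: β = asin((r2−r1)/C) = asin(9/77) = 6.7123°
wrap1 = π − 2β = 166.5755°
wrap2 = π + 2β = 193.4245°
tangent length = C·cosβ = 76.4722
L = r1·wrap1 + r2·wrap2 + 2·C·cosβ = 11·2.9073 + 20·3.3759 + 2·76.4722 = 252.4425

L=252.443 wrap1=166.58_deg wrap2=193.42_deg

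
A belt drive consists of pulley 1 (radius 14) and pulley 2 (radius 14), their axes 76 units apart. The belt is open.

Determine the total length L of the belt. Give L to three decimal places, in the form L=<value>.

L=239.965

open belt: β = asin((r2−r1)/C) = asin(0/76) = 0.0000°
wrap1 = π − 2β = 180.0000°
wrap2 = π + 2β = 180.0000°
tangent length = C·cosβ = 76.0000
L = r1·wrap1 + r2·wrap2 + 2·C·cosβ = 14·3.1416 + 14·3.1416 + 2·76.0000 = 239.9646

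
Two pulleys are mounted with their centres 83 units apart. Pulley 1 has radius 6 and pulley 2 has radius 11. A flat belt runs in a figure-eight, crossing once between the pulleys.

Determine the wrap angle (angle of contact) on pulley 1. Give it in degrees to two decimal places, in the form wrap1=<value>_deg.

crossed belt: β = asin((r1+r2)/C) = asin(17/83) = 11.8189°
wrap1 = wrap2 = π + 2β = 203.6378°

wrap1=203.64_deg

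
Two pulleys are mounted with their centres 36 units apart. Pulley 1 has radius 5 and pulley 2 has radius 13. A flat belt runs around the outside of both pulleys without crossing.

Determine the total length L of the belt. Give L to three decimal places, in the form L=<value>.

L=130.334

open belt: β = asin((r2−r1)/C) = asin(8/36) = 12.8396°
wrap1 = π − 2β = 154.3208°
wrap2 = π + 2β = 205.6792°
tangent length = C·cosβ = 35.0999
L = r1·wrap1 + r2·wrap2 + 2·C·cosβ = 5·2.6934 + 13·3.5898 + 2·35.0999 = 130.3339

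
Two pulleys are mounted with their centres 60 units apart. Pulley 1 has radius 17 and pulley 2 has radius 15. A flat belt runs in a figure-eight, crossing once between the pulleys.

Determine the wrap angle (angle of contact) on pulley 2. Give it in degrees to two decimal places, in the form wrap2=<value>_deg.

wrap2=244.46_deg

crossed belt: β = asin((r1+r2)/C) = asin(32/60) = 32.2310°
wrap1 = wrap2 = π + 2β = 244.4619°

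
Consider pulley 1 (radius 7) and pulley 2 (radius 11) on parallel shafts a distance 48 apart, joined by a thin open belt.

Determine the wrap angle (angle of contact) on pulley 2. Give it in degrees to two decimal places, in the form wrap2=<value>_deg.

open belt: β = asin((r2−r1)/C) = asin(4/48) = 4.7802°
wrap1 = π − 2β = 170.4396°
wrap2 = π + 2β = 189.5604°

wrap2=189.56_deg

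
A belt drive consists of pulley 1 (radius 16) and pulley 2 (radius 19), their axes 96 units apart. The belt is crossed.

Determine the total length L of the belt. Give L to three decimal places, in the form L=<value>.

crossed belt: β = asin((r1+r2)/C) = asin(35/96) = 21.3819°
wrap1 = wrap2 = π + 2β = 222.7639°
tangent length = C·cosβ = 89.3924
L = (r1+r2)·wrap + 2·C·cosβ = 35·3.8880 + 2·89.3924 = 314.8635

L=314.864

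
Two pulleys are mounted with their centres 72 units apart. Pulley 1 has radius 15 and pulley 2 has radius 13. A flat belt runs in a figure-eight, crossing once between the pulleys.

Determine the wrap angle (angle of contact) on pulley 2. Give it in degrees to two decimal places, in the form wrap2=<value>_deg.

crossed belt: β = asin((r1+r2)/C) = asin(28/72) = 22.8854°
wrap1 = wrap2 = π + 2β = 225.7708°

wrap2=225.77_deg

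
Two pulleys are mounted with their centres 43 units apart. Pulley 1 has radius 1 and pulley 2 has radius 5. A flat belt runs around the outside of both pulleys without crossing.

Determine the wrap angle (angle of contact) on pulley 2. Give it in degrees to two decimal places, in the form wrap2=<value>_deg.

open belt: β = asin((r2−r1)/C) = asin(4/43) = 5.3376°
wrap1 = π − 2β = 169.3249°
wrap2 = π + 2β = 190.6751°

wrap2=190.68_deg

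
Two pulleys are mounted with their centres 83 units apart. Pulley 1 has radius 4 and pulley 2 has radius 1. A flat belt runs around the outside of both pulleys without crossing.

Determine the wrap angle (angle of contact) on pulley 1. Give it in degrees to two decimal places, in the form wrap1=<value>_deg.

open belt: β = asin((r2−r1)/C) = asin(-3/83) = -2.0714°
wrap1 = π − 2β = 184.1428°
wrap2 = π + 2β = 175.8572°

wrap1=184.14_deg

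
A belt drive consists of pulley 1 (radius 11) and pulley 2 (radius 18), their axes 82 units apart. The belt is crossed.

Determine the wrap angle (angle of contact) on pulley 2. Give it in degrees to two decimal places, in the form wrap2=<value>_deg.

crossed belt: β = asin((r1+r2)/C) = asin(29/82) = 20.7113°
wrap1 = wrap2 = π + 2β = 221.4225°

wrap2=221.42_deg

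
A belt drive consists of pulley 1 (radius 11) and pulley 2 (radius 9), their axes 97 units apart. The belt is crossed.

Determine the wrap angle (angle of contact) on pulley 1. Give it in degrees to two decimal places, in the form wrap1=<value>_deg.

crossed belt: β = asin((r1+r2)/C) = asin(20/97) = 11.8989°
wrap1 = wrap2 = π + 2β = 203.7978°

wrap1=203.80_deg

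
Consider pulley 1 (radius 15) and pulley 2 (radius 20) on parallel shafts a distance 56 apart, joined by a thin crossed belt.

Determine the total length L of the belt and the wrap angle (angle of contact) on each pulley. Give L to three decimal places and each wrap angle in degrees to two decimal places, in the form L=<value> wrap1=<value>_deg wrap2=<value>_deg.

crossed belt: β = asin((r1+r2)/C) = asin(35/56) = 38.6822°
wrap1 = wrap2 = π + 2β = 257.3644°
tangent length = C·cosβ = 43.7150
L = (r1+r2)·wrap + 2·C·cosβ = 35·4.4919 + 2·43.7150 = 244.6449

L=244.645 wrap1=257.36_deg wrap2=257.36_deg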